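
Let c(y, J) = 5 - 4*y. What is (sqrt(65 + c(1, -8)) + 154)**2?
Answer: (154 + sqrt(66))**2 ≈ 26284.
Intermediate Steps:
(sqrt(65 + c(1, -8)) + 154)**2 = (sqrt(65 + (5 - 4*1)) + 154)**2 = (sqrt(65 + (5 - 4)) + 154)**2 = (sqrt(65 + 1) + 154)**2 = (sqrt(66) + 154)**2 = (154 + sqrt(66))**2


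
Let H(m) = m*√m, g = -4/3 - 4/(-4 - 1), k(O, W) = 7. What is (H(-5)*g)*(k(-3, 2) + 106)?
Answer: 904*I*√5/3 ≈ 673.8*I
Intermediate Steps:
g = -8/15 (g = -4*⅓ - 4/(-5) = -4/3 - 4*(-⅕) = -4/3 + ⅘ = -8/15 ≈ -0.53333)
H(m) = m^(3/2)
(H(-5)*g)*(k(-3, 2) + 106) = ((-5)^(3/2)*(-8/15))*(7 + 106) = (-5*I*√5*(-8/15))*113 = (8*I*√5/3)*113 = 904*I*√5/3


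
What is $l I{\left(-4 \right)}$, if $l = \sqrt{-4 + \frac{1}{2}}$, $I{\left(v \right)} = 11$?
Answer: $\frac{11 i \sqrt{14}}{2} \approx 20.579 i$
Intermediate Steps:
$l = \frac{i \sqrt{14}}{2}$ ($l = \sqrt{-4 + \frac{1}{2}} = \sqrt{- \frac{7}{2}} = \frac{i \sqrt{14}}{2} \approx 1.8708 i$)
$l I{\left(-4 \right)} = \frac{i \sqrt{14}}{2} \cdot 11 = \frac{11 i \sqrt{14}}{2}$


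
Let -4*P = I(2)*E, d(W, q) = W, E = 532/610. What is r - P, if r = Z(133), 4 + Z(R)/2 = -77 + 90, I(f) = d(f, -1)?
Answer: 5623/305 ≈ 18.436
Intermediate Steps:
E = 266/305 (E = 532*(1/610) = 266/305 ≈ 0.87213)
I(f) = f
Z(R) = 18 (Z(R) = -8 + 2*(-77 + 90) = -8 + 2*13 = -8 + 26 = 18)
r = 18
P = -133/305 (P = -266/(2*305) = -1/4*532/305 = -133/305 ≈ -0.43607)
r - P = 18 - 1*(-133/305) = 18 + 133/305 = 5623/305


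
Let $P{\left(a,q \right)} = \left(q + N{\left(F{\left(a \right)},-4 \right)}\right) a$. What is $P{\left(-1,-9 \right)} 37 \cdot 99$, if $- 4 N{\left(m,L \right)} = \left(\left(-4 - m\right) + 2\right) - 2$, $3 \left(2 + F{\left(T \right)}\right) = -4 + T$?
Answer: $\frac{130647}{4} \approx 32662.0$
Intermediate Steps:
$F{\left(T \right)} = - \frac{10}{3} + \frac{T}{3}$ ($F{\left(T \right)} = -2 + \frac{-4 + T}{3} = -2 + \left(- \frac{4}{3} + \frac{T}{3}\right) = - \frac{10}{3} + \frac{T}{3}$)
$N{\left(m,L \right)} = 1 + \frac{m}{4}$ ($N{\left(m,L \right)} = - \frac{\left(\left(-4 - m\right) + 2\right) - 2}{4} = - \frac{\left(-2 - m\right) - 2}{4} = - \frac{-4 - m}{4} = 1 + \frac{m}{4}$)
$P{\left(a,q \right)} = a \left(\frac{1}{6} + q + \frac{a}{12}\right)$ ($P{\left(a,q \right)} = \left(q + \left(1 + \frac{- \frac{10}{3} + \frac{a}{3}}{4}\right)\right) a = \left(q + \left(1 + \left(- \frac{5}{6} + \frac{a}{12}\right)\right)\right) a = \left(q + \left(\frac{1}{6} + \frac{a}{12}\right)\right) a = \left(\frac{1}{6} + q + \frac{a}{12}\right) a = a \left(\frac{1}{6} + q + \frac{a}{12}\right)$)
$P{\left(-1,-9 \right)} 37 \cdot 99 = \frac{1}{12} \left(-1\right) \left(2 - 1 + 12 \left(-9\right)\right) 37 \cdot 99 = \frac{1}{12} \left(-1\right) \left(2 - 1 - 108\right) 37 \cdot 99 = \frac{1}{12} \left(-1\right) \left(-107\right) 37 \cdot 99 = \frac{107}{12} \cdot 37 \cdot 99 = \frac{3959}{12} \cdot 99 = \frac{130647}{4}$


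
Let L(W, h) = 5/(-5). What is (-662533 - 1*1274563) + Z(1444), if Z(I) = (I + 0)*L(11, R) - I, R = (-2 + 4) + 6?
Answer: -1939984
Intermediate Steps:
R = 8 (R = 2 + 6 = 8)
L(W, h) = -1 (L(W, h) = 5*(-⅕) = -1)
Z(I) = -2*I (Z(I) = (I + 0)*(-1) - I = I*(-1) - I = -I - I = -2*I)
(-662533 - 1*1274563) + Z(1444) = (-662533 - 1*1274563) - 2*1444 = (-662533 - 1274563) - 2888 = -1937096 - 2888 = -1939984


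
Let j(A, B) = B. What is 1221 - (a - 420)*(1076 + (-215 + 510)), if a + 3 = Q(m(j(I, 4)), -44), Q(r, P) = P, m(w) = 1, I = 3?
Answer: 641478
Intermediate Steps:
a = -47 (a = -3 - 44 = -47)
1221 - (a - 420)*(1076 + (-215 + 510)) = 1221 - (-47 - 420)*(1076 + (-215 + 510)) = 1221 - (-467)*(1076 + 295) = 1221 - (-467)*1371 = 1221 - 1*(-640257) = 1221 + 640257 = 641478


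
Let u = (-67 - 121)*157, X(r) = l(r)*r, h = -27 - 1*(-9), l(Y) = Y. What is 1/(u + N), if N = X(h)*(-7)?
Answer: -1/31784 ≈ -3.1462e-5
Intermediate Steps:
h = -18 (h = -27 + 9 = -18)
X(r) = r² (X(r) = r*r = r²)
u = -29516 (u = -188*157 = -29516)
N = -2268 (N = (-18)²*(-7) = 324*(-7) = -2268)
1/(u + N) = 1/(-29516 - 2268) = 1/(-31784) = -1/31784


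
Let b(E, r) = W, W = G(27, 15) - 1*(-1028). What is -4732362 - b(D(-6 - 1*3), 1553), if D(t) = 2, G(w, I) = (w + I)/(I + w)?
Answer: -4733391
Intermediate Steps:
G(w, I) = 1 (G(w, I) = (I + w)/(I + w) = 1)
W = 1029 (W = 1 - 1*(-1028) = 1 + 1028 = 1029)
b(E, r) = 1029
-4732362 - b(D(-6 - 1*3), 1553) = -4732362 - 1*1029 = -4732362 - 1029 = -4733391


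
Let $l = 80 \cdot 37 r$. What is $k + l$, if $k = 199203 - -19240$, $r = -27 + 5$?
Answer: $153323$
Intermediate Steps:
$r = -22$
$l = -65120$ ($l = 80 \cdot 37 \left(-22\right) = 2960 \left(-22\right) = -65120$)
$k = 218443$ ($k = 199203 + 19240 = 218443$)
$k + l = 218443 - 65120 = 153323$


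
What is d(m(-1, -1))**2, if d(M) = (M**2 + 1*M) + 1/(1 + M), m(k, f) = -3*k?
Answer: 2401/16 ≈ 150.06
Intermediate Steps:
d(M) = M + M**2 + 1/(1 + M) (d(M) = (M**2 + M) + 1/(1 + M) = (M + M**2) + 1/(1 + M) = M + M**2 + 1/(1 + M))
d(m(-1, -1))**2 = ((1 - 3*(-1) + (-3*(-1))**3 + 2*(-3*(-1))**2)/(1 - 3*(-1)))**2 = ((1 + 3 + 3**3 + 2*3**2)/(1 + 3))**2 = ((1 + 3 + 27 + 2*9)/4)**2 = ((1 + 3 + 27 + 18)/4)**2 = ((1/4)*49)**2 = (49/4)**2 = 2401/16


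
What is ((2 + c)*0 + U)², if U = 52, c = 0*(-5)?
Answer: 2704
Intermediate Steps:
c = 0
((2 + c)*0 + U)² = ((2 + 0)*0 + 52)² = (2*0 + 52)² = (0 + 52)² = 52² = 2704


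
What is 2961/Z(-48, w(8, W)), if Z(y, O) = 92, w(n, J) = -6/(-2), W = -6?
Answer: 2961/92 ≈ 32.185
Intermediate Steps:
w(n, J) = 3 (w(n, J) = -6*(-1/2) = 3)
2961/Z(-48, w(8, W)) = 2961/92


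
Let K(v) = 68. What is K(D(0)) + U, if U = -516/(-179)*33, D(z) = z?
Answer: 29200/179 ≈ 163.13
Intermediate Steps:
U = 17028/179 (U = -516*(-1/179)*33 = (516/179)*33 = 17028/179 ≈ 95.129)
K(D(0)) + U = 68 + 17028/179 = 29200/179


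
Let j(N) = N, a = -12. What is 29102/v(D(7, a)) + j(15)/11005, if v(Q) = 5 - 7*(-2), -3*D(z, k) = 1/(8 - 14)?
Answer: 64053559/41819 ≈ 1531.7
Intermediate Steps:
D(z, k) = 1/18 (D(z, k) = -1/(3*(8 - 14)) = -1/3/(-6) = -1/3*(-1/6) = 1/18)
v(Q) = 19 (v(Q) = 5 + 14 = 19)
29102/v(D(7, a)) + j(15)/11005 = 29102/19 + 15/11005 = 29102*(1/19) + 15*(1/11005) = 29102/19 + 3/2201 = 64053559/41819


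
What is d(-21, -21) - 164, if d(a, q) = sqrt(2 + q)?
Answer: -164 + I*sqrt(19) ≈ -164.0 + 4.3589*I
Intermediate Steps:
d(-21, -21) - 164 = sqrt(2 - 21) - 164 = sqrt(-19) - 164 = I*sqrt(19) - 164 = -164 + I*sqrt(19)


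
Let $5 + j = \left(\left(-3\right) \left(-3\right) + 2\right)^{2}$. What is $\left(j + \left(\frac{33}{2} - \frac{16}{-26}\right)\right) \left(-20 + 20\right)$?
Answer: $0$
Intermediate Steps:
$j = 116$ ($j = -5 + \left(\left(-3\right) \left(-3\right) + 2\right)^{2} = -5 + \left(9 + 2\right)^{2} = -5 + 11^{2} = -5 + 121 = 116$)
$\left(j + \left(\frac{33}{2} - \frac{16}{-26}\right)\right) \left(-20 + 20\right) = \left(116 + \left(\frac{33}{2} - \frac{16}{-26}\right)\right) \left(-20 + 20\right) = \left(116 + \left(33 \cdot \frac{1}{2} - - \frac{8}{13}\right)\right) 0 = \left(116 + \left(\frac{33}{2} + \frac{8}{13}\right)\right) 0 = \left(116 + \frac{445}{26}\right) 0 = \frac{3461}{26} \cdot 0 = 0$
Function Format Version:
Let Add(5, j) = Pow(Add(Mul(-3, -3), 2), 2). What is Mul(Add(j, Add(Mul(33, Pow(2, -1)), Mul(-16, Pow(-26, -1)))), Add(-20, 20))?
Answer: 0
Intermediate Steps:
j = 116 (j = Add(-5, Pow(Add(Mul(-3, -3), 2), 2)) = Add(-5, Pow(Add(9, 2), 2)) = Add(-5, Pow(11, 2)) = Add(-5, 121) = 116)
Mul(Add(j, Add(Mul(33, Pow(2, -1)), Mul(-16, Pow(-26, -1)))), Add(-20, 20)) = Mul(Add(116, Add(Mul(33, Pow(2, -1)), Mul(-16, Pow(-26, -1)))), Add(-20, 20)) = Mul(Add(116, Add(Mul(33, Rational(1, 2)), Mul(-16, Rational(-1, 26)))), 0) = Mul(Add(116, Add(Rational(33, 2), Rational(8, 13))), 0) = Mul(Add(116, Rational(445, 26)), 0) = Mul(Rational(3461, 26), 0) = 0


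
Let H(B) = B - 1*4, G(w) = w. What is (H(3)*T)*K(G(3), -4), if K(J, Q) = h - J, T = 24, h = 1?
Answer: 48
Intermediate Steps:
H(B) = -4 + B (H(B) = B - 4 = -4 + B)
K(J, Q) = 1 - J
(H(3)*T)*K(G(3), -4) = ((-4 + 3)*24)*(1 - 1*3) = (-1*24)*(1 - 3) = -24*(-2) = 48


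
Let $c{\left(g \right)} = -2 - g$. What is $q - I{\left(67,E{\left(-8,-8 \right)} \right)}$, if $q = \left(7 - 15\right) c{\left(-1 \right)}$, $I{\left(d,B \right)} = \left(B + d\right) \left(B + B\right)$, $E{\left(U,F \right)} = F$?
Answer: $952$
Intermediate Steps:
$I{\left(d,B \right)} = 2 B \left(B + d\right)$ ($I{\left(d,B \right)} = \left(B + d\right) 2 B = 2 B \left(B + d\right)$)
$q = 8$ ($q = \left(7 - 15\right) \left(-2 - -1\right) = - 8 \left(-2 + 1\right) = \left(-8\right) \left(-1\right) = 8$)
$q - I{\left(67,E{\left(-8,-8 \right)} \right)} = 8 - 2 \left(-8\right) \left(-8 + 67\right) = 8 - 2 \left(-8\right) 59 = 8 - -944 = 8 + 944 = 952$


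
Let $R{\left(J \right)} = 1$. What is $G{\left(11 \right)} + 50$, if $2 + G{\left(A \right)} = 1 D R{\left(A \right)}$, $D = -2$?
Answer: $46$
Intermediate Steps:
$G{\left(A \right)} = -4$ ($G{\left(A \right)} = -2 + 1 \left(-2\right) 1 = -2 - 2 = -4$)
$G{\left(11 \right)} + 50 = -4 + 50 = 46$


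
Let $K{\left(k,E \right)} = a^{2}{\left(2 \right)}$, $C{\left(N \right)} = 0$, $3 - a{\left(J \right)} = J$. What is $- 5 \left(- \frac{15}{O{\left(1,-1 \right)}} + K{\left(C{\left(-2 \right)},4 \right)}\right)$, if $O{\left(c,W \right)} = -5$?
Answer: $-20$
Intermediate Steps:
$a{\left(J \right)} = 3 - J$
$K{\left(k,E \right)} = 1$ ($K{\left(k,E \right)} = \left(3 - 2\right)^{2} = 1^{2} = 1$)
$- 5 \left(- \frac{15}{O{\left(1,-1 \right)}} + K{\left(C{\left(-2 \right)},4 \right)}\right) = - 5 \left(- \frac{15}{-5} + 1\right) = - 5 \left(\left(-15\right) \left(- \frac{1}{5}\right) + 1\right) = - 5 \left(3 + 1\right) = \left(-5\right) 4 = -20$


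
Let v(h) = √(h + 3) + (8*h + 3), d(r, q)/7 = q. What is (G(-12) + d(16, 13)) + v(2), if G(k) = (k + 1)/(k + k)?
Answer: 2651/24 + √5 ≈ 112.69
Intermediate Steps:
d(r, q) = 7*q
v(h) = 3 + √(3 + h) + 8*h (v(h) = √(3 + h) + (3 + 8*h) = 3 + √(3 + h) + 8*h)
G(k) = (1 + k)/(2*k) (G(k) = (1 + k)/((2*k)) = (1 + k)*(1/(2*k)) = (1 + k)/(2*k))
(G(-12) + d(16, 13)) + v(2) = ((½)*(1 - 12)/(-12) + 7*13) + (3 + √(3 + 2) + 8*2) = ((½)*(-1/12)*(-11) + 91) + (3 + √5 + 16) = (11/24 + 91) + (19 + √5) = 2195/24 + (19 + √5) = 2651/24 + √5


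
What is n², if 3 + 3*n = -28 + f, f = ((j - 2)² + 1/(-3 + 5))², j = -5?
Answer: 93644329/144 ≈ 6.5031e+5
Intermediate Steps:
f = 9801/4 (f = ((-5 - 2)² + 1/(-3 + 5))² = ((-7)² + 1/2)² = (49 + ½)² = (99/2)² = 9801/4 ≈ 2450.3)
n = 9677/12 (n = -1 + (-28 + 9801/4)/3 = -1 + (⅓)*(9689/4) = -1 + 9689/12 = 9677/12 ≈ 806.42)
n² = (9677/12)² = 93644329/144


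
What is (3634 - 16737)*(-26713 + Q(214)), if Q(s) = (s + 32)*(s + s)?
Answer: -1029568225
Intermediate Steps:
Q(s) = 2*s*(32 + s) (Q(s) = (32 + s)*(2*s) = 2*s*(32 + s))
(3634 - 16737)*(-26713 + Q(214)) = (3634 - 16737)*(-26713 + 2*214*(32 + 214)) = -13103*(-26713 + 2*214*246) = -13103*(-26713 + 105288) = -13103*78575 = -1029568225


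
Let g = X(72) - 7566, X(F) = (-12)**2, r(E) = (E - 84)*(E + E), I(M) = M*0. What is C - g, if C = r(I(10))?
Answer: 7422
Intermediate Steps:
I(M) = 0
r(E) = 2*E*(-84 + E) (r(E) = (-84 + E)*(2*E) = 2*E*(-84 + E))
C = 0 (C = 2*0*(-84 + 0) = 2*0*(-84) = 0)
X(F) = 144
g = -7422 (g = 144 - 7566 = -7422)
C - g = 0 - 1*(-7422) = 0 + 7422 = 7422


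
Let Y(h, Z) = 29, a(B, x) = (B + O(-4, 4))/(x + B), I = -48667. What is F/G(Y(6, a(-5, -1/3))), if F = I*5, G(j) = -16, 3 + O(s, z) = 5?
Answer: 243335/16 ≈ 15208.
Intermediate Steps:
O(s, z) = 2 (O(s, z) = -3 + 5 = 2)
a(B, x) = (2 + B)/(B + x) (a(B, x) = (B + 2)/(x + B) = (2 + B)/(B + x))
F = -243335 (F = -48667*5 = -243335)
F/G(Y(6, a(-5, -1/3))) = -243335/(-16) = -243335*(-1/16) = 243335/16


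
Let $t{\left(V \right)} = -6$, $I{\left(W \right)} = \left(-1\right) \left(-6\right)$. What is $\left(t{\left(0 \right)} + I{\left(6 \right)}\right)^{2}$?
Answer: $0$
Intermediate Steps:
$I{\left(W \right)} = 6$
$\left(t{\left(0 \right)} + I{\left(6 \right)}\right)^{2} = \left(-6 + 6\right)^{2} = 0^{2} = 0$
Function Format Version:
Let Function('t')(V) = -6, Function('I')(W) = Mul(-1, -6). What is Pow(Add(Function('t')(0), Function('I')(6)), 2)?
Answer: 0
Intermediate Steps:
Function('I')(W) = 6
Pow(Add(Function('t')(0), Function('I')(6)), 2) = Pow(Add(-6, 6), 2) = Pow(0, 2) = 0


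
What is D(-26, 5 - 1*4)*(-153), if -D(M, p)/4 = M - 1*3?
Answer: -17748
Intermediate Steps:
D(M, p) = 12 - 4*M (D(M, p) = -4*(M - 1*3) = -4*(M - 3) = -4*(-3 + M) = 12 - 4*M)
D(-26, 5 - 1*4)*(-153) = (12 - 4*(-26))*(-153) = (12 + 104)*(-153) = 116*(-153) = -17748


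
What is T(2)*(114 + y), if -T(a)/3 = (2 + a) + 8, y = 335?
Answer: -16164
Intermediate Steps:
T(a) = -30 - 3*a (T(a) = -3*((2 + a) + 8) = -3*(10 + a) = -30 - 3*a)
T(2)*(114 + y) = (-30 - 3*2)*(114 + 335) = (-30 - 6)*449 = -36*449 = -16164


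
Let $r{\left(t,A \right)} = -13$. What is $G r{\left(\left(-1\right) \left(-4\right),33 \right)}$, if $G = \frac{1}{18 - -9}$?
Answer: $- \frac{13}{27} \approx -0.48148$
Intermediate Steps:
$G = \frac{1}{27}$ ($G = \frac{1}{18 + 9} = \frac{1}{27} \approx 0.037037$)
$G r{\left(\left(-1\right) \left(-4\right),33 \right)} = \frac{1}{27} \left(-13\right) = - \frac{13}{27}$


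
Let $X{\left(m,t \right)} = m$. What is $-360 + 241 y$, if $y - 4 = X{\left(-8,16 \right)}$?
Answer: $-1324$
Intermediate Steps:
$y = -4$ ($y = 4 - 8 = -4$)
$-360 + 241 y = -360 + 241 \left(-4\right) = -360 - 964 = -1324$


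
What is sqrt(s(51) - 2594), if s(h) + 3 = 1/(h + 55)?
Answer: I*sqrt(29179786)/106 ≈ 50.961*I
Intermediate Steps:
s(h) = -3 + 1/(55 + h) (s(h) = -3 + 1/(h + 55) = -3 + 1/(55 + h))
sqrt(s(51) - 2594) = sqrt((-164 - 3*51)/(55 + 51) - 2594) = sqrt((-164 - 153)/106 - 2594) = sqrt((1/106)*(-317) - 2594) = sqrt(-317/106 - 2594) = sqrt(-275281/106) = I*sqrt(29179786)/106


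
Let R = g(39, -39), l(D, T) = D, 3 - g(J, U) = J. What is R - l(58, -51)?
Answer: -94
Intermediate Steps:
g(J, U) = 3 - J
R = -36 (R = 3 - 1*39 = 3 - 39 = -36)
R - l(58, -51) = -36 - 1*58 = -36 - 58 = -94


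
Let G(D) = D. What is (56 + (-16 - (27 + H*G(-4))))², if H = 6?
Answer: 1369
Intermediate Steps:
(56 + (-16 - (27 + H*G(-4))))² = (56 + (-16 - (27 + 6*(-4))))² = (56 + (-16 - (27 - 24)))² = (56 + (-16 - 1*3))² = (56 + (-16 - 3))² = (56 - 19)² = 37² = 1369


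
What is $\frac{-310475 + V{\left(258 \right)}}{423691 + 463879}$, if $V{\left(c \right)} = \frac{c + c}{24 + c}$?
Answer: $- \frac{858367}{2453870} \approx -0.3498$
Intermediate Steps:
$V{\left(c \right)} = \frac{2 c}{24 + c}$
$\frac{-310475 + V{\left(258 \right)}}{423691 + 463879} = \frac{-310475 + 2 \cdot 258 \frac{1}{24 + 258}}{423691 + 463879} = \frac{-310475 + 2 \cdot 258 \cdot \frac{1}{282}}{887570} = \left(-310475 + 2 \cdot 258 \cdot \frac{1}{282}\right) \frac{1}{887570} = \left(-310475 + \frac{86}{47}\right) \frac{1}{887570} = \left(- \frac{14592239}{47}\right) \frac{1}{887570} = - \frac{858367}{2453870}$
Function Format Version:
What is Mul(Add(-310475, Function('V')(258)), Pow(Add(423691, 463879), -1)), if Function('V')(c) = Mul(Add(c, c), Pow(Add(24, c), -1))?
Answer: Rational(-858367, 2453870) ≈ -0.34980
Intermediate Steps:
Function('V')(c) = Mul(2, c, Pow(Add(24, c), -1)) (Function('V')(c) = Mul(Mul(2, c), Pow(Add(24, c), -1)) = Mul(2, c, Pow(Add(24, c), -1)))
Mul(Add(-310475, Function('V')(258)), Pow(Add(423691, 463879), -1)) = Mul(Add(-310475, Mul(2, 258, Pow(Add(24, 258), -1))), Pow(Add(423691, 463879), -1)) = Mul(Add(-310475, Mul(2, 258, Pow(282, -1))), Pow(887570, -1)) = Mul(Add(-310475, Mul(2, 258, Rational(1, 282))), Rational(1, 887570)) = Mul(Add(-310475, Rational(86, 47)), Rational(1, 887570)) = Mul(Rational(-14592239, 47), Rational(1, 887570)) = Rational(-858367, 2453870)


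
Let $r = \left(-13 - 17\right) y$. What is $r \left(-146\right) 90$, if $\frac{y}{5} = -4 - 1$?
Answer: $-9855000$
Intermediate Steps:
$y = -25$ ($y = 5 \left(-4 - 1\right) = 5 \left(-5\right) = -25$)
$r = 750$ ($r = \left(-13 - 17\right) \left(-25\right) = \left(-30\right) \left(-25\right) = 750$)
$r \left(-146\right) 90 = 750 \left(-146\right) 90 = \left(-109500\right) 90 = -9855000$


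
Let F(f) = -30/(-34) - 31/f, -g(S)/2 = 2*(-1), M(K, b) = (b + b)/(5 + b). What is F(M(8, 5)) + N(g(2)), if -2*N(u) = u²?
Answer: -648/17 ≈ -38.118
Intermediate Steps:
M(K, b) = 2*b/(5 + b) (M(K, b) = (2*b)/(5 + b) = 2*b/(5 + b))
g(S) = 4 (g(S) = -4*(-1) = -2*(-2) = 4)
N(u) = -u²/2
F(f) = 15/17 - 31/f (F(f) = -30*(-1/34) - 31/f = 15/17 - 31/f)
F(M(8, 5)) + N(g(2)) = (15/17 - 31/1) - ½*4² = (15/17 - 31/1) - ½*16 = (15/17 - 31/1) - 8 = (15/17 - 31*1) - 8 = (15/17 - 31) - 8 = -512/17 - 8 = -648/17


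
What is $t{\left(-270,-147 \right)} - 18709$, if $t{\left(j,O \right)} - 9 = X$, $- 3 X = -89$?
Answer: $- \frac{56011}{3} \approx -18670.0$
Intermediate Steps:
$X = \frac{89}{3}$ ($X = \left(- \frac{1}{3}\right) \left(-89\right) = \frac{89}{3} \approx 29.667$)
$t{\left(j,O \right)} = \frac{116}{3}$ ($t{\left(j,O \right)} = 9 + \frac{89}{3} = \frac{116}{3}$)
$t{\left(-270,-147 \right)} - 18709 = \frac{116}{3} - 18709 = - \frac{56011}{3}$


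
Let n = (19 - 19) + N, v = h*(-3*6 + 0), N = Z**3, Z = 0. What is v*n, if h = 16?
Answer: 0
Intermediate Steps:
N = 0 (N = 0**3 = 0)
v = -288 (v = 16*(-3*6 + 0) = 16*(-18 + 0) = 16*(-18) = -288)
n = 0 (n = (19 - 19) + 0 = 0 + 0 = 0)
v*n = -288*0 = 0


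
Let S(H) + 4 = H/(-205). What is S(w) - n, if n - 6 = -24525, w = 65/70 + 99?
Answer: 70356651/2870 ≈ 24515.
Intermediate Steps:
w = 1399/14 (w = 65*(1/70) + 99 = 13/14 + 99 = 1399/14 ≈ 99.929)
n = -24519 (n = 6 - 24525 = -24519)
S(H) = -4 - H/205 (S(H) = -4 + H/(-205) = -4 + H*(-1/205) = -4 - H/205)
S(w) - n = (-4 - 1/205*1399/14) - 1*(-24519) = (-4 - 1399/2870) + 24519 = -12879/2870 + 24519 = 70356651/2870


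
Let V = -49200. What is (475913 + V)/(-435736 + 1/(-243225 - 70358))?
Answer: -133809942679/136639402089 ≈ -0.97929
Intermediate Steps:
(475913 + V)/(-435736 + 1/(-243225 - 70358)) = (475913 - 49200)/(-435736 + 1/(-243225 - 70358)) = 426713/(-435736 + 1/(-313583)) = 426713/(-435736 - 1/313583) = 426713/(-136639402089/313583) = 426713*(-313583/136639402089) = -133809942679/136639402089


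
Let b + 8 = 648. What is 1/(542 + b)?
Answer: 1/1182 ≈ 0.00084602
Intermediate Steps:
b = 640 (b = -8 + 648 = 640)
1/(542 + b) = 1/(542 + 640) = 1/1182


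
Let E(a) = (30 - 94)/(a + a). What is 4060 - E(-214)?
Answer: 434404/107 ≈ 4059.9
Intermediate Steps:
E(a) = -32/a (E(a) = -64*1/(2*a) = -32/a)
4060 - E(-214) = 4060 - (-32)/(-214) = 4060 - (-32)*(-1)/214 = 4060 - 1*16/107 = 4060 - 16/107 = 434404/107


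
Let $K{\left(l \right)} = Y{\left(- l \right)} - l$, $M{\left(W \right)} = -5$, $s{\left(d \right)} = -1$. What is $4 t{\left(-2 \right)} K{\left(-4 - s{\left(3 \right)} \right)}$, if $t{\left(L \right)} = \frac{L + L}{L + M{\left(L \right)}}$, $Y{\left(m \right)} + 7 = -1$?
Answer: $- \frac{80}{7} \approx -11.429$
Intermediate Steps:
$Y{\left(m \right)} = -8$ ($Y{\left(m \right)} = -7 - 1 = -8$)
$t{\left(L \right)} = \frac{2 L}{-5 + L}$ ($t{\left(L \right)} = \frac{L + L}{L - 5} = \frac{2 L}{-5 + L}$)
$K{\left(l \right)} = -8 - l$
$4 t{\left(-2 \right)} K{\left(-4 - s{\left(3 \right)} \right)} = 4 \cdot 2 \left(-2\right) \frac{1}{-5 - 2} \left(-8 - \left(-4 - -1\right)\right) = 4 \cdot 2 \left(-2\right) \frac{1}{-7} \left(-8 - \left(-4 + 1\right)\right) = 4 \cdot 2 \left(-2\right) \left(- \frac{1}{7}\right) \left(-8 - -3\right) = 4 \cdot \frac{4}{7} \left(-8 + 3\right) = \frac{16}{7} \left(-5\right) = - \frac{80}{7}$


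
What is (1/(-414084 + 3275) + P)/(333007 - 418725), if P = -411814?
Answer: 169176897527/35213725862 ≈ 4.8043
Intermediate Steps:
(1/(-414084 + 3275) + P)/(333007 - 418725) = (1/(-414084 + 3275) - 411814)/(333007 - 418725) = (1/(-410809) - 411814)/(-85718) = (-1/410809 - 411814)*(-1/85718) = -169176897527/410809*(-1/85718) = 169176897527/35213725862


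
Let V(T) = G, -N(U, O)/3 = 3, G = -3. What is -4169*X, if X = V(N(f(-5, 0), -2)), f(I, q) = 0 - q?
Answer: 12507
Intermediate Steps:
f(I, q) = -q
N(U, O) = -9 (N(U, O) = -3*3 = -9)
V(T) = -3
X = -3
-4169*X = -4169*(-3) = 12507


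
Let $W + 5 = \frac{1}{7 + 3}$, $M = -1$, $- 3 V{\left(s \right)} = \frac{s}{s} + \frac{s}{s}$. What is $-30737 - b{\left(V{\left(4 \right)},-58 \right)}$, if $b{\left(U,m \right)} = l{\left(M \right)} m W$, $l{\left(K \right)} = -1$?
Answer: $- \frac{152264}{5} \approx -30453.0$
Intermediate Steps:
$V{\left(s \right)} = - \frac{2}{3}$ ($V{\left(s \right)} = - \frac{\frac{s}{s} + \frac{s}{s}}{3} = - \frac{1 + 1}{3} = \left(- \frac{1}{3}\right) 2 = - \frac{2}{3}$)
$W = - \frac{49}{10}$ ($W = -5 + \frac{1}{7 + 3} = -5 + \frac{1}{10} = - \frac{49}{10} \approx -4.9$)
$b{\left(U,m \right)} = \frac{49 m}{10}$ ($b{\left(U,m \right)} = - m \left(- \frac{49}{10}\right) = \frac{49 m}{10}$)
$-30737 - b{\left(V{\left(4 \right)},-58 \right)} = -30737 - \frac{49}{10} \left(-58\right) = -30737 - - \frac{1421}{5} = -30737 + \frac{1421}{5} = - \frac{152264}{5}$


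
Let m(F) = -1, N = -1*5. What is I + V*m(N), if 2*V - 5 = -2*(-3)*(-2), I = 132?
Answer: 271/2 ≈ 135.50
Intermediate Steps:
N = -5
V = -7/2 (V = 5/2 + (-2*(-3)*(-2))/2 = 5/2 + (6*(-2))/2 = 5/2 + (1/2)*(-12) = 5/2 - 6 = -7/2 ≈ -3.5000)
I + V*m(N) = 132 - 7/2*(-1) = 132 + 7/2 = 271/2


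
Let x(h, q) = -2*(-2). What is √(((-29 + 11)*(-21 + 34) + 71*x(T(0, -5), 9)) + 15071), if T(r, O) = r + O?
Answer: √15121 ≈ 122.97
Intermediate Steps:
T(r, O) = O + r
x(h, q) = 4
√(((-29 + 11)*(-21 + 34) + 71*x(T(0, -5), 9)) + 15071) = √(((-29 + 11)*(-21 + 34) + 71*4) + 15071) = √((-18*13 + 284) + 15071) = √((-234 + 284) + 15071) = √(50 + 15071) = √15121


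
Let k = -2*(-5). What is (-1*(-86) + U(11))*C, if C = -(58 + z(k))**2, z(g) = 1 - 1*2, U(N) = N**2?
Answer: -672543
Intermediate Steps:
k = 10
z(g) = -1 (z(g) = 1 - 2 = -1)
C = -3249 (C = -(58 - 1)**2 = -1*57**2 = -1*3249 = -3249)
(-1*(-86) + U(11))*C = (-1*(-86) + 11**2)*(-3249) = (86 + 121)*(-3249) = 207*(-3249) = -672543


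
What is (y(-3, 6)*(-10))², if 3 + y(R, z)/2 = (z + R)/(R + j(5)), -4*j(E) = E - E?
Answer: 6400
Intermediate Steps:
j(E) = 0 (j(E) = -(E - E)/4 = -¼*0 = 0)
y(R, z) = -6 + 2*(R + z)/R (y(R, z) = -6 + 2*((z + R)/(R + 0)) = -6 + 2*((R + z)/R) = -6 + 2*(R + z)/R)
(y(-3, 6)*(-10))² = ((-4 + 2*6/(-3))*(-10))² = ((-4 + 2*6*(-⅓))*(-10))² = ((-4 - 4)*(-10))² = (-8*(-10))² = 80² = 6400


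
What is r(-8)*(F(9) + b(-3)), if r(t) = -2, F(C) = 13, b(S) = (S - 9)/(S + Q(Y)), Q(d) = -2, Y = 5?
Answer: -154/5 ≈ -30.800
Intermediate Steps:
b(S) = (-9 + S)/(-2 + S) (b(S) = (S - 9)/(S - 2) = (-9 + S)/(-2 + S))
r(-8)*(F(9) + b(-3)) = -2*(13 + (-9 - 3)/(-2 - 3)) = -2*(13 - 12/(-5)) = -2*(13 - 1/5*(-12)) = -2*(13 + 12/5) = -2*77/5 = -154/5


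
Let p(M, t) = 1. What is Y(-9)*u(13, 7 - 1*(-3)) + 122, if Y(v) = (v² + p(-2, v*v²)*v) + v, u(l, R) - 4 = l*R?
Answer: 8564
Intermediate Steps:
u(l, R) = 4 + R*l (u(l, R) = 4 + l*R = 4 + R*l)
Y(v) = v² + 2*v (Y(v) = (v² + 1*v) + v = (v² + v) + v = (v + v²) + v = v² + 2*v)
Y(-9)*u(13, 7 - 1*(-3)) + 122 = (-9*(2 - 9))*(4 + (7 - 1*(-3))*13) + 122 = (-9*(-7))*(4 + (7 + 3)*13) + 122 = 63*(4 + 10*13) + 122 = 63*(4 + 130) + 122 = 63*134 + 122 = 8442 + 122 = 8564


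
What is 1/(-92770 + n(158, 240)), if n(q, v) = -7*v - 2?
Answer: -1/94452 ≈ -1.0587e-5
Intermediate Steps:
n(q, v) = -2 - 7*v
1/(-92770 + n(158, 240)) = 1/(-92770 + (-2 - 7*240)) = 1/(-92770 + (-2 - 1680)) = 1/(-92770 - 1682) = 1/(-94452) = -1/94452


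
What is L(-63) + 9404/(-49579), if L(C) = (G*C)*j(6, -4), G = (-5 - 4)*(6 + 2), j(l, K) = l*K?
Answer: -5397377660/49579 ≈ -1.0886e+5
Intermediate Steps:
j(l, K) = K*l
G = -72 (G = -9*8 = -72)
L(C) = 1728*C (L(C) = (-72*C)*(-4*6) = -72*C*(-24) = 1728*C)
L(-63) + 9404/(-49579) = 1728*(-63) + 9404/(-49579) = -108864 + 9404*(-1/49579) = -108864 - 9404/49579 = -5397377660/49579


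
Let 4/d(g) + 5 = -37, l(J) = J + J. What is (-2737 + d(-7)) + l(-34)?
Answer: -58907/21 ≈ -2805.1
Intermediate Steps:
l(J) = 2*J
d(g) = -2/21 (d(g) = 4/(-5 - 37) = 4/(-42) = 4*(-1/42) = -2/21)
(-2737 + d(-7)) + l(-34) = (-2737 - 2/21) + 2*(-34) = -57479/21 - 68 = -58907/21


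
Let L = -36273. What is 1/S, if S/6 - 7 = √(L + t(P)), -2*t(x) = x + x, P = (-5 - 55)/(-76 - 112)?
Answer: 329/10242894 - I*√80127762/10242894 ≈ 3.212e-5 - 0.00087391*I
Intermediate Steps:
P = 15/47 (P = -60/(-188) = -60*(-1/188) = 15/47 ≈ 0.31915)
t(x) = -x (t(x) = -(x + x)/2 = -x)
S = 42 + 6*I*√80127762/47 (S = 42 + 6*√(-36273 - 1*15/47) = 42 + 6*√(-36273 - 15/47) = 42 + 6*√(-1704846/47) = 42 + 6*(I*√80127762/47) = 42 + 6*I*√80127762/47 ≈ 42.0 + 1142.7*I)
1/S = 1/(42 + 6*I*√80127762/47)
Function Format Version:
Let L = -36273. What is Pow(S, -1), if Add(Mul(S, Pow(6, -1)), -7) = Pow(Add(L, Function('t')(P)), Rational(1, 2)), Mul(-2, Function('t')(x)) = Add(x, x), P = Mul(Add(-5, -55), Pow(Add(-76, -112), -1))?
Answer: Add(Rational(329, 10242894), Mul(Rational(-1, 10242894), I, Pow(80127762, Rational(1, 2)))) ≈ Add(3.2120e-5, Mul(-0.00087391, I))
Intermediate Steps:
P = Rational(15, 47) (P = Mul(-60, Pow(-188, -1)) = Mul(-60, Rational(-1, 188)) = Rational(15, 47) ≈ 0.31915)
Function('t')(x) = Mul(-1, x) (Function('t')(x) = Mul(Rational(-1, 2), Add(x, x)) = Mul(Rational(-1, 2), Mul(2, x)) = Mul(-1, x))
S = Add(42, Mul(Rational(6, 47), I, Pow(80127762, Rational(1, 2)))) (S = Add(42, Mul(6, Pow(Add(-36273, Mul(-1, Rational(15, 47))), Rational(1, 2)))) = Add(42, Mul(6, Pow(Add(-36273, Rational(-15, 47)), Rational(1, 2)))) = Add(42, Mul(6, Pow(Rational(-1704846, 47), Rational(1, 2)))) = Add(42, Mul(6, Mul(Rational(1, 47), I, Pow(80127762, Rational(1, 2))))) = Add(42, Mul(Rational(6, 47), I, Pow(80127762, Rational(1, 2)))) ≈ Add(42.000, Mul(1142.7, I)))
Pow(S, -1) = Pow(Add(42, Mul(Rational(6, 47), I, Pow(80127762, Rational(1, 2)))), -1)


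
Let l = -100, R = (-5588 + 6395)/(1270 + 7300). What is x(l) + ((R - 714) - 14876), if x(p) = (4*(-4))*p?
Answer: -119893493/8570 ≈ -13990.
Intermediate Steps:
R = 807/8570 ≈ 0.094166
x(p) = -16*p
x(l) + ((R - 714) - 14876) = -16*(-100) + ((807/8570 - 714) - 14876) = 1600 + (-6118173/8570 - 14876) = 1600 - 133605493/8570 = -119893493/8570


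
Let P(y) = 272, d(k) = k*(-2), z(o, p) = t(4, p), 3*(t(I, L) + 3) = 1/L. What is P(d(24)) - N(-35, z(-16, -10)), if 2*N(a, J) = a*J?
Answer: 2627/12 ≈ 218.92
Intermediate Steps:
t(I, L) = -3 + 1/(3*L)
z(o, p) = -3 + 1/(3*p)
d(k) = -2*k
N(a, J) = J*a/2 (N(a, J) = (a*J)/2 = (J*a)/2 = J*a/2)
P(d(24)) - N(-35, z(-16, -10)) = 272 - (-3 + (1/3)/(-10))*(-35)/2 = 272 - (-3 + (1/3)*(-1/10))*(-35)/2 = 272 - (-3 - 1/30)*(-35)/2 = 272 - (-91)*(-35)/(2*30) = 272 - 1*637/12 = 272 - 637/12 = 2627/12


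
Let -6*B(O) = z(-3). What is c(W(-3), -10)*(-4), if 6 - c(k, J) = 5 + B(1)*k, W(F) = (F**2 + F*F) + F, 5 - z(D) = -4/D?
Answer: -122/3 ≈ -40.667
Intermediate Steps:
z(D) = 5 + 4/D (z(D) = 5 - (-4)/D = 5 + 4/D)
B(O) = -11/18 (B(O) = -(5 + 4/(-3))/6 = -(5 + 4*(-1/3))/6 = -(5 - 4/3)/6 = -1/6*11/3 = -11/18)
W(F) = F + 2*F**2 (W(F) = (F**2 + F**2) + F = 2*F**2 + F = F + 2*F**2)
c(k, J) = 1 + 11*k/18 (c(k, J) = 6 - (5 - 11*k/18) = 6 + (-5 + 11*k/18) = 1 + 11*k/18)
c(W(-3), -10)*(-4) = (1 + 11*(-3*(1 + 2*(-3)))/18)*(-4) = (1 + 11*(-3*(1 - 6))/18)*(-4) = (1 + 11*(-3*(-5))/18)*(-4) = (1 + (11/18)*15)*(-4) = (1 + 55/6)*(-4) = (61/6)*(-4) = -122/3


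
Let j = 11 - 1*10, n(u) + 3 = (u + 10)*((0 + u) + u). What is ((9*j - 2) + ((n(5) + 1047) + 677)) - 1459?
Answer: 419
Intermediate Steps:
n(u) = -3 + 2*u*(10 + u) (n(u) = -3 + (u + 10)*((0 + u) + u) = -3 + (10 + u)*(u + u) = -3 + (10 + u)*(2*u) = -3 + 2*u*(10 + u))
j = 1 (j = 11 - 10 = 1)
((9*j - 2) + ((n(5) + 1047) + 677)) - 1459 = ((9*1 - 2) + (((-3 + 2*5**2 + 20*5) + 1047) + 677)) - 1459 = ((9 - 2) + (((-3 + 2*25 + 100) + 1047) + 677)) - 1459 = (7 + (((-3 + 50 + 100) + 1047) + 677)) - 1459 = (7 + ((147 + 1047) + 677)) - 1459 = (7 + (1194 + 677)) - 1459 = (7 + 1871) - 1459 = 1878 - 1459 = 419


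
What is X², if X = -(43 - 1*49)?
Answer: 36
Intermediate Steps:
X = 6 (X = -(43 - 49) = -1*(-6) = 6)
X² = 6² = 36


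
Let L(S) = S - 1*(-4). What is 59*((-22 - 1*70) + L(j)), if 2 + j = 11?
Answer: -4661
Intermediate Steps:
j = 9 (j = -2 + 11 = 9)
L(S) = 4 + S (L(S) = S + 4 = 4 + S)
59*((-22 - 1*70) + L(j)) = 59*((-22 - 1*70) + (4 + 9)) = 59*((-22 - 70) + 13) = 59*(-92 + 13) = 59*(-79) = -4661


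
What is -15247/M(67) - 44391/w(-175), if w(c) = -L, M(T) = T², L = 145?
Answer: 197060384/650905 ≈ 302.75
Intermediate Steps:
w(c) = -145 (w(c) = -1*145 = -145)
-15247/M(67) - 44391/w(-175) = -15247/(67²) - 44391/(-145) = -15247/4489 - 44391*(-1/145) = -15247*1/4489 + 44391/145 = -15247/4489 + 44391/145 = 197060384/650905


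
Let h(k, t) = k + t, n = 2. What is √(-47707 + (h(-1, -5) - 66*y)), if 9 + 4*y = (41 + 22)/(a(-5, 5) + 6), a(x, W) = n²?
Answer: I*√4766845/10 ≈ 218.33*I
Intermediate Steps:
a(x, W) = 4 (a(x, W) = 2² = 4)
y = -27/40 (y = -9/4 + ((41 + 22)/(4 + 6))/4 = -9/4 + (63/10)/4 = -9/4 + (63*(⅒))/4 = -9/4 + (¼)*(63/10) = -9/4 + 63/40 = -27/40 ≈ -0.67500)
√(-47707 + (h(-1, -5) - 66*y)) = √(-47707 + ((-1 - 5) - 66*(-27/40))) = √(-47707 + (-6 + 891/20)) = √(-47707 + 771/20) = √(-953369/20) = I*√4766845/10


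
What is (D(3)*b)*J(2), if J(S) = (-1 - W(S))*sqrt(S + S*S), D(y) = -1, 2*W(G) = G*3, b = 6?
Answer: 24*sqrt(6) ≈ 58.788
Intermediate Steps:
W(G) = 3*G/2 (W(G) = (G*3)/2 = (3*G)/2 = 3*G/2)
J(S) = sqrt(S + S**2)*(-1 - 3*S/2) (J(S) = (-1 - 3*S/2)*sqrt(S + S*S) = (-1 - 3*S/2)*sqrt(S + S**2) = sqrt(S + S**2)*(-1 - 3*S/2))
(D(3)*b)*J(2) = (-1*6)*(sqrt(2*(1 + 2))*(-2 - 3*2)/2) = -3*sqrt(2*3)*(-2 - 6) = -3*sqrt(6)*(-8) = -(-24)*sqrt(6) = 24*sqrt(6)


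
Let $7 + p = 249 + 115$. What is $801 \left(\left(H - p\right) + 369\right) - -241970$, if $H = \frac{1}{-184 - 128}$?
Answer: $\frac{26164261}{104} \approx 2.5158 \cdot 10^{5}$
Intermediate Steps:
$H = - \frac{1}{312}$ ($H = \frac{1}{-312} = - \frac{1}{312} \approx -0.0032051$)
$p = 357$ ($p = -7 + \left(249 + 115\right) = -7 + 364 = 357$)
$801 \left(\left(H - p\right) + 369\right) - -241970 = 801 \left(\left(- \frac{1}{312} - 357\right) + 369\right) - -241970 = 801 \left(\left(- \frac{1}{312} - 357\right) + 369\right) + 241970 = 801 \left(- \frac{111385}{312} + 369\right) + 241970 = 801 \cdot \frac{3743}{312} + 241970 = \frac{999381}{104} + 241970 = \frac{26164261}{104}$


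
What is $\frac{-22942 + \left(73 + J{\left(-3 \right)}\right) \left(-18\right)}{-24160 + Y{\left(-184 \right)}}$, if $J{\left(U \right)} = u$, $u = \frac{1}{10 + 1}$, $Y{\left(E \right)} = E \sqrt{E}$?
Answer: $\frac{100729835}{101395096} - \frac{3068591 i \sqrt{46}}{202790192} \approx 0.99344 - 0.10263 i$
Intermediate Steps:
$Y{\left(E \right)} = E^{\frac{3}{2}}$
$u = \frac{1}{11} \approx 0.090909$
$J{\left(U \right)} = \frac{1}{11}$
$\frac{-22942 + \left(73 + J{\left(-3 \right)}\right) \left(-18\right)}{-24160 + Y{\left(-184 \right)}} = \frac{-22942 + \left(73 + \frac{1}{11}\right) \left(-18\right)}{-24160 + \left(-184\right)^{\frac{3}{2}}} = \frac{-22942 + \frac{804}{11} \left(-18\right)}{-24160 - 368 i \sqrt{46}} = \frac{-22942 - \frac{14472}{11}}{-24160 - 368 i \sqrt{46}} = - \frac{266834}{11 \left(-24160 - 368 i \sqrt{46}\right)}$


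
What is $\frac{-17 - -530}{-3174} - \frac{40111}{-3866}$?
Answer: $\frac{10444088}{1022557} \approx 10.214$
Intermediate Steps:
$\frac{-17 - -530}{-3174} - \frac{40111}{-3866} = \left(-17 + 530\right) \left(- \frac{1}{3174}\right) - - \frac{40111}{3866} = 513 \left(- \frac{1}{3174}\right) + \frac{40111}{3866} = - \frac{171}{1058} + \frac{40111}{3866} = \frac{10444088}{1022557}$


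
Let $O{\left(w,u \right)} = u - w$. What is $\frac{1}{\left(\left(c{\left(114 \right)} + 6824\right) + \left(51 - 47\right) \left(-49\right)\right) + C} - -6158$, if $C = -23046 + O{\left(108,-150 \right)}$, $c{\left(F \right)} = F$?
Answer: $\frac{101988795}{16562} \approx 6158.0$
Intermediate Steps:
$C = -23304$ ($C = -23046 - 258 = -23304$)
$\frac{1}{\left(\left(c{\left(114 \right)} + 6824\right) + \left(51 - 47\right) \left(-49\right)\right) + C} - -6158 = \frac{1}{\left(\left(114 + 6824\right) + \left(51 - 47\right) \left(-49\right)\right) - 23304} - -6158 = \frac{1}{\left(6938 + 4 \left(-49\right)\right) - 23304} + 6158 = \frac{1}{\left(6938 - 196\right) - 23304} + 6158 = \frac{1}{6742 - 23304} + 6158 = \frac{1}{-16562} + 6158 = - \frac{1}{16562} + 6158 = \frac{101988795}{16562}$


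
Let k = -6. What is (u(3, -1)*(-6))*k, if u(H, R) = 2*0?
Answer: 0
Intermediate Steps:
u(H, R) = 0
(u(3, -1)*(-6))*k = (0*(-6))*(-6) = 0*(-6) = 0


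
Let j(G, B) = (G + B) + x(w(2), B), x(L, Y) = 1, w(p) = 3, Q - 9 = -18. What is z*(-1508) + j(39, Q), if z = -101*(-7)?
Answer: -1066125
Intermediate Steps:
Q = -9 (Q = 9 - 18 = -9)
j(G, B) = 1 + B + G (j(G, B) = (G + B) + 1 = (B + G) + 1 = 1 + B + G)
z = 707
z*(-1508) + j(39, Q) = 707*(-1508) + (1 - 9 + 39) = -1066156 + 31 = -1066125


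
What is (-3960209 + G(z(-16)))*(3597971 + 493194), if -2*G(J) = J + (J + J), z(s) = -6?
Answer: -16201831633000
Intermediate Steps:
G(J) = -3*J/2 (G(J) = -(J + (J + J))/2 = -(J + 2*J)/2 = -3*J/2)
(-3960209 + G(z(-16)))*(3597971 + 493194) = (-3960209 - 3/2*(-6))*(3597971 + 493194) = (-3960209 + 9)*4091165 = -3960200*4091165 = -16201831633000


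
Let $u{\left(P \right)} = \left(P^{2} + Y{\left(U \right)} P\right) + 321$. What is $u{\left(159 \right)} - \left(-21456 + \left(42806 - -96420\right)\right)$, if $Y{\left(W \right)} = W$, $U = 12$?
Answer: $-90260$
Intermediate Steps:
$u{\left(P \right)} = 321 + P^{2} + 12 P$ ($u{\left(P \right)} = \left(P^{2} + 12 P\right) + 321 = 321 + P^{2} + 12 P$)
$u{\left(159 \right)} - \left(-21456 + \left(42806 - -96420\right)\right) = \left(321 + 159^{2} + 12 \cdot 159\right) - \left(-21456 + \left(42806 - -96420\right)\right) = \left(321 + 25281 + 1908\right) - \left(-21456 + \left(42806 + 96420\right)\right) = 27510 - \left(-21456 + 139226\right) = 27510 - 117770 = -90260$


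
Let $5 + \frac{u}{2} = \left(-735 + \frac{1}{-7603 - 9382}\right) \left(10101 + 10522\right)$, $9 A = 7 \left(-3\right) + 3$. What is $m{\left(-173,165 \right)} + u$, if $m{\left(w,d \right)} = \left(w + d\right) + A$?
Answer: $- \frac{514914413796}{16985} \approx -3.0316 \cdot 10^{7}$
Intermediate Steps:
$A = -2$ ($A = \frac{7 \left(-3\right) + 3}{9} = \frac{-21 + 3}{9} = \frac{1}{9} \left(-18\right) = -2$)
$u = - \frac{514914243946}{16985}$ ($u = -10 + 2 \left(-735 + \frac{1}{-7603 - 9382}\right) \left(10101 + 10522\right) = -10 + 2 \left(-735 + \frac{1}{-16985}\right) 20623 = -10 + 2 \left(-735 - \frac{1}{16985}\right) 20623 = -10 + 2 \left(\left(- \frac{12483976}{16985}\right) 20623\right) = -10 + 2 \left(- \frac{257457037048}{16985}\right) = -10 - \frac{514914074096}{16985} = - \frac{514914243946}{16985} \approx -3.0316 \cdot 10^{7}$)
$m{\left(w,d \right)} = -2 + d + w$ ($m{\left(w,d \right)} = \left(w + d\right) - 2 = \left(d + w\right) - 2 = -2 + d + w$)
$m{\left(-173,165 \right)} + u = \left(-2 + 165 - 173\right) - \frac{514914243946}{16985} = -10 - \frac{514914243946}{16985} = - \frac{514914413796}{16985}$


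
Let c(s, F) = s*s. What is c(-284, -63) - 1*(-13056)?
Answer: 93712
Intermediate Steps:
c(s, F) = s²
c(-284, -63) - 1*(-13056) = (-284)² - 1*(-13056) = 80656 + 13056 = 93712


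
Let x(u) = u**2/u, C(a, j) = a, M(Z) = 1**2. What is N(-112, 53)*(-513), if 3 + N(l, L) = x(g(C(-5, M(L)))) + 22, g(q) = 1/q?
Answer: -48222/5 ≈ -9644.4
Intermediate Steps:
M(Z) = 1
x(u) = u
N(l, L) = 94/5 (N(l, L) = -3 + (1/(-5) + 22) = -3 + (-1/5 + 22) = -3 + 109/5 = 94/5)
N(-112, 53)*(-513) = (94/5)*(-513) = -48222/5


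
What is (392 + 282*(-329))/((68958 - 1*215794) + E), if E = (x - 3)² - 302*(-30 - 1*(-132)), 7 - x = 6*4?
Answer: 6599/12660 ≈ 0.52125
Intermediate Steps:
x = -17 (x = 7 - 6*4 = 7 - 1*24 = 7 - 24 = -17)
E = -30404 (E = (-17 - 3)² - 302*(-30 - 1*(-132)) = (-20)² - 302*(-30 + 132) = 400 - 302*102 = 400 - 30804 = -30404)
(392 + 282*(-329))/((68958 - 1*215794) + E) = (392 + 282*(-329))/((68958 - 1*215794) - 30404) = (392 - 92778)/((68958 - 215794) - 30404) = -92386/(-146836 - 30404) = -92386/(-177240) = -92386*(-1/177240) = 6599/12660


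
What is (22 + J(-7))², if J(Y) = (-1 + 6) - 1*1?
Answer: 676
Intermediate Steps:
J(Y) = 4 (J(Y) = 5 - 1 = 4)
(22 + J(-7))² = (22 + 4)² = 26² = 676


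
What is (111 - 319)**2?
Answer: 43264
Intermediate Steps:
(111 - 319)**2 = (-208)**2 = 43264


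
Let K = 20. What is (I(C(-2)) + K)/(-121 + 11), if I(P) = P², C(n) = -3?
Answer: -29/110 ≈ -0.26364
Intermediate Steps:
(I(C(-2)) + K)/(-121 + 11) = ((-3)² + 20)/(-121 + 11) = (9 + 20)/(-110) = -1/110*29 = -29/110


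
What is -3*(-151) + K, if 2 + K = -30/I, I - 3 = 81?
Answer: 6309/14 ≈ 450.64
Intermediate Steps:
I = 84 (I = 3 + 81 = 84)
K = -33/14 (K = -2 - 30/84 = -2 - 30*1/84 = -2 - 5/14 = -33/14 ≈ -2.3571)
-3*(-151) + K = -3*(-151) - 33/14 = 453 - 33/14 = 6309/14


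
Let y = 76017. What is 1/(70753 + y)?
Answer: 1/146770 ≈ 6.8134e-6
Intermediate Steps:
1/(70753 + y) = 1/(70753 + 76017) = 1/146770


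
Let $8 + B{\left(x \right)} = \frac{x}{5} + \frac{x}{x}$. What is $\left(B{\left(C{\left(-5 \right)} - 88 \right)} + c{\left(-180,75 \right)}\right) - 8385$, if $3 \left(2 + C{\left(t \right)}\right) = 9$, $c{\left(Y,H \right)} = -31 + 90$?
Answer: $- \frac{41752}{5} \approx -8350.4$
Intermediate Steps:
$c{\left(Y,H \right)} = 59$
$C{\left(t \right)} = 1$ ($C{\left(t \right)} = -2 + \frac{1}{3} \cdot 9 = -2 + 3 = 1$)
$B{\left(x \right)} = -7 + \frac{x}{5}$ ($B{\left(x \right)} = -8 + \left(\frac{x}{5} + \frac{x}{x}\right) = -8 + \left(x \frac{1}{5} + 1\right) = -8 + \left(\frac{x}{5} + 1\right) = -8 + \left(1 + \frac{x}{5}\right) = -7 + \frac{x}{5}$)
$\left(B{\left(C{\left(-5 \right)} - 88 \right)} + c{\left(-180,75 \right)}\right) - 8385 = \left(\left(-7 + \frac{1 - 88}{5}\right) + 59\right) - 8385 = \left(\left(-7 + \frac{1}{5} \left(-87\right)\right) + 59\right) - 8385 = \left(\left(-7 - \frac{87}{5}\right) + 59\right) - 8385 = \left(- \frac{122}{5} + 59\right) - 8385 = \frac{173}{5} - 8385 = - \frac{41752}{5}$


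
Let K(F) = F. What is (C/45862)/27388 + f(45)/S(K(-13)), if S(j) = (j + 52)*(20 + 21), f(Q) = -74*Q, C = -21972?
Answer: -8501510349/4082222482 ≈ -2.0826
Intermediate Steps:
S(j) = 2132 + 41*j (S(j) = (52 + j)*41 = 2132 + 41*j)
(C/45862)/27388 + f(45)/S(K(-13)) = -21972/45862/27388 + (-74*45)/(2132 + 41*(-13)) = -21972*1/45862*(1/27388) - 3330/(2132 - 533) = -10986/22931*1/27388 - 3330/1599 = -5493/314017114 - 3330*1/1599 = -5493/314017114 - 1110/533 = -8501510349/4082222482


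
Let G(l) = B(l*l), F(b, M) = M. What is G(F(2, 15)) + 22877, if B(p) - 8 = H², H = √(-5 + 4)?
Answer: 22884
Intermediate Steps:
H = I (H = √(-1) = I ≈ 1.0*I)
B(p) = 7 (B(p) = 8 + I² = 8 - 1 = 7)
G(l) = 7
G(F(2, 15)) + 22877 = 7 + 22877 = 22884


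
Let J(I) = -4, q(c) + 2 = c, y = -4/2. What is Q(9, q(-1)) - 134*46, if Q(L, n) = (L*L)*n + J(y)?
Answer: -6411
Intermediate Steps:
y = -2 (y = -4*1/2 = -2)
q(c) = -2 + c
Q(L, n) = -4 + n*L**2 (Q(L, n) = (L*L)*n - 4 = L**2*n - 4 = n*L**2 - 4 = -4 + n*L**2)
Q(9, q(-1)) - 134*46 = (-4 + (-2 - 1)*9**2) - 134*46 = (-4 - 3*81) - 6164 = (-4 - 243) - 6164 = -247 - 6164 = -6411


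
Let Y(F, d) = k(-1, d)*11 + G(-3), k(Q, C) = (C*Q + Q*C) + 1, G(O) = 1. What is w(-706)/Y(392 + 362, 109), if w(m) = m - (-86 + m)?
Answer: -43/1193 ≈ -0.036044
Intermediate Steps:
k(Q, C) = 1 + 2*C*Q (k(Q, C) = (C*Q + C*Q) + 1 = 2*C*Q + 1 = 1 + 2*C*Q)
Y(F, d) = 12 - 22*d (Y(F, d) = (1 + 2*d*(-1))*11 + 1 = (1 - 2*d)*11 + 1 = (11 - 22*d) + 1 = 12 - 22*d)
w(m) = 86 (w(m) = m + (86 - m) = 86)
w(-706)/Y(392 + 362, 109) = 86/(12 - 22*109) = 86/(12 - 2398) = 86/(-2386) = 86*(-1/2386) = -43/1193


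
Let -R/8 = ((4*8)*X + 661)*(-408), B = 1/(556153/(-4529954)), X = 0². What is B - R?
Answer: -92300527082/42781 ≈ -2.1575e+6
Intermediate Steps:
X = 0
B = -348458/42781 (B = 1/(556153*(-1/4529954)) = 1/(-42781/348458) = -348458/42781 ≈ -8.1452)
R = 2157504 (R = -8*((4*8)*0 + 661)*(-408) = -8*(32*0 + 661)*(-408) = -8*(0 + 661)*(-408) = -5288*(-408) = -8*(-269688) = 2157504)
B - R = -348458/42781 - 1*2157504 = -348458/42781 - 2157504 = -92300527082/42781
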